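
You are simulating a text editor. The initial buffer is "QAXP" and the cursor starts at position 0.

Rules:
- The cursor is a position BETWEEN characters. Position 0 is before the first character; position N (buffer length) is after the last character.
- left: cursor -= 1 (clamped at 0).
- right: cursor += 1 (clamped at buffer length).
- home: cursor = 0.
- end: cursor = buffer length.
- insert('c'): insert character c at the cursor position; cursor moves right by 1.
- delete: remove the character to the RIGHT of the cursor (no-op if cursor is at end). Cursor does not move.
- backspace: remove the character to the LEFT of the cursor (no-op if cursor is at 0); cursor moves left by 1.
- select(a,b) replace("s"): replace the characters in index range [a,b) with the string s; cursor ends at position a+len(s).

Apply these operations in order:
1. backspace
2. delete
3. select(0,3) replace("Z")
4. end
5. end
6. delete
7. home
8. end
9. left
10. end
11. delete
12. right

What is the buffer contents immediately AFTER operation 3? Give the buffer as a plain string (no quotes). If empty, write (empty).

Answer: Z

Derivation:
After op 1 (backspace): buf='QAXP' cursor=0
After op 2 (delete): buf='AXP' cursor=0
After op 3 (select(0,3) replace("Z")): buf='Z' cursor=1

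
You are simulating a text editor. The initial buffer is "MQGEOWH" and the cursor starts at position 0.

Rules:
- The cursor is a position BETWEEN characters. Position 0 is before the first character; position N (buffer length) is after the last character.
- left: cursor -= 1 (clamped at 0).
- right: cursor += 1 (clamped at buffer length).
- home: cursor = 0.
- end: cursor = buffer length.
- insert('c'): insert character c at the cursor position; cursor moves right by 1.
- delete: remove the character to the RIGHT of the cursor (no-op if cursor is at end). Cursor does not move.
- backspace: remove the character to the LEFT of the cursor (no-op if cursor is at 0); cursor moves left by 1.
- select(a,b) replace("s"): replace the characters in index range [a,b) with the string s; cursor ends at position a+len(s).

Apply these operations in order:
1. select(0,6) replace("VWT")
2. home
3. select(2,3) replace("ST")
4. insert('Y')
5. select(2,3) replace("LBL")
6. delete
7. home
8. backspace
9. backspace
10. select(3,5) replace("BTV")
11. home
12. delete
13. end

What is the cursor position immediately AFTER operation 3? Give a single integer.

After op 1 (select(0,6) replace("VWT")): buf='VWTH' cursor=3
After op 2 (home): buf='VWTH' cursor=0
After op 3 (select(2,3) replace("ST")): buf='VWSTH' cursor=4

Answer: 4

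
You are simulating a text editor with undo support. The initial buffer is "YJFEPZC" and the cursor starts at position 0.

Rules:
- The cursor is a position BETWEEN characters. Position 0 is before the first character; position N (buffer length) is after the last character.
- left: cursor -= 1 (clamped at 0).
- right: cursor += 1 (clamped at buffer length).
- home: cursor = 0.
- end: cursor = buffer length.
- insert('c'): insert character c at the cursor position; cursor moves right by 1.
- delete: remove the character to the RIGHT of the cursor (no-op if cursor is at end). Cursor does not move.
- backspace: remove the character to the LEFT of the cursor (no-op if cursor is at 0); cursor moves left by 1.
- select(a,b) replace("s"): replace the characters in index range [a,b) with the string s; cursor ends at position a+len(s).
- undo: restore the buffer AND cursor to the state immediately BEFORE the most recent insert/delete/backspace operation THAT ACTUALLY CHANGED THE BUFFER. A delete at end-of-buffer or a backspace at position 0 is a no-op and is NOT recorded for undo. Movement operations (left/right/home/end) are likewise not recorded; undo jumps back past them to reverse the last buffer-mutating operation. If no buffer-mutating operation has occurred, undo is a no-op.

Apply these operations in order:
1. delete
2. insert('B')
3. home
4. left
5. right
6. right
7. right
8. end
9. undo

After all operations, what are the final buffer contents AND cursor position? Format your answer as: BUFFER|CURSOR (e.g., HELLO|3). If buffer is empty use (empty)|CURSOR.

Answer: JFEPZC|0

Derivation:
After op 1 (delete): buf='JFEPZC' cursor=0
After op 2 (insert('B')): buf='BJFEPZC' cursor=1
After op 3 (home): buf='BJFEPZC' cursor=0
After op 4 (left): buf='BJFEPZC' cursor=0
After op 5 (right): buf='BJFEPZC' cursor=1
After op 6 (right): buf='BJFEPZC' cursor=2
After op 7 (right): buf='BJFEPZC' cursor=3
After op 8 (end): buf='BJFEPZC' cursor=7
After op 9 (undo): buf='JFEPZC' cursor=0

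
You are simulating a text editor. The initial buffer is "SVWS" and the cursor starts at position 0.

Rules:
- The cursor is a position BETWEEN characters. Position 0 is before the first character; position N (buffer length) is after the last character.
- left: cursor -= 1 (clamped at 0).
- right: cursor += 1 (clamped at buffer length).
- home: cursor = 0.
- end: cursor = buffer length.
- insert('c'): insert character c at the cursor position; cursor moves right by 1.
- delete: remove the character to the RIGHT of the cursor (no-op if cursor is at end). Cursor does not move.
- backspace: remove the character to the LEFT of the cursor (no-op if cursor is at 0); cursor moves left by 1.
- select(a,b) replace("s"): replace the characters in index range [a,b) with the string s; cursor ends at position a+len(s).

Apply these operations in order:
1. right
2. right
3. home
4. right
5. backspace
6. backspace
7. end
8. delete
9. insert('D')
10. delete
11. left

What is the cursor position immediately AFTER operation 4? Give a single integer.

Answer: 1

Derivation:
After op 1 (right): buf='SVWS' cursor=1
After op 2 (right): buf='SVWS' cursor=2
After op 3 (home): buf='SVWS' cursor=0
After op 4 (right): buf='SVWS' cursor=1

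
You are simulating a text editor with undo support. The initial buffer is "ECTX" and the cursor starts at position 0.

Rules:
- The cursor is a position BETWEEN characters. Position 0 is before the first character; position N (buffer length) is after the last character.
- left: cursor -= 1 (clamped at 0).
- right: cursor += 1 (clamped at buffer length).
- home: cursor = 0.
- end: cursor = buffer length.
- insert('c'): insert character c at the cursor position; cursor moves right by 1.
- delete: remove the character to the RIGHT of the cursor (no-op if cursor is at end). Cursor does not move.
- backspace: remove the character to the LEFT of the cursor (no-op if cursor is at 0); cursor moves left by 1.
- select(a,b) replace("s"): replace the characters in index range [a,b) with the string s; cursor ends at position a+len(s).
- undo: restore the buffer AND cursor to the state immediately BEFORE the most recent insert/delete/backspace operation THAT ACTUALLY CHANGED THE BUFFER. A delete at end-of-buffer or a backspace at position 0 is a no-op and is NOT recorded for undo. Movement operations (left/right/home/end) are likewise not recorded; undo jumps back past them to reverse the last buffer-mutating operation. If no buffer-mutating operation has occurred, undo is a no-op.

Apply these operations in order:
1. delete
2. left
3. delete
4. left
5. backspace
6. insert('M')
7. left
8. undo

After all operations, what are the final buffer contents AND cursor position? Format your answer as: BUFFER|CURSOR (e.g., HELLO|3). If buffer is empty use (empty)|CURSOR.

Answer: TX|0

Derivation:
After op 1 (delete): buf='CTX' cursor=0
After op 2 (left): buf='CTX' cursor=0
After op 3 (delete): buf='TX' cursor=0
After op 4 (left): buf='TX' cursor=0
After op 5 (backspace): buf='TX' cursor=0
After op 6 (insert('M')): buf='MTX' cursor=1
After op 7 (left): buf='MTX' cursor=0
After op 8 (undo): buf='TX' cursor=0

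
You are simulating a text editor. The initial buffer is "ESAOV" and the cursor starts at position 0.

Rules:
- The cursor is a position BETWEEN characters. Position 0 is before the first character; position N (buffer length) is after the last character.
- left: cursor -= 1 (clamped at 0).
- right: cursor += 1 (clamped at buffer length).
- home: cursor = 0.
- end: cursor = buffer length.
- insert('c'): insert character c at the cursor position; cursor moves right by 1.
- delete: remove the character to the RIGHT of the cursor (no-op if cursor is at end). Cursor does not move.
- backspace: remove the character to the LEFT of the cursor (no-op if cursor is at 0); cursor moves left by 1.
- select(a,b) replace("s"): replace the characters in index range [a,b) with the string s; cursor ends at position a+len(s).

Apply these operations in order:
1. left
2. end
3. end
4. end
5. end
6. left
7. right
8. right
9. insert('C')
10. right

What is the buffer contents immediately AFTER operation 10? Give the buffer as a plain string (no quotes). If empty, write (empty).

Answer: ESAOVC

Derivation:
After op 1 (left): buf='ESAOV' cursor=0
After op 2 (end): buf='ESAOV' cursor=5
After op 3 (end): buf='ESAOV' cursor=5
After op 4 (end): buf='ESAOV' cursor=5
After op 5 (end): buf='ESAOV' cursor=5
After op 6 (left): buf='ESAOV' cursor=4
After op 7 (right): buf='ESAOV' cursor=5
After op 8 (right): buf='ESAOV' cursor=5
After op 9 (insert('C')): buf='ESAOVC' cursor=6
After op 10 (right): buf='ESAOVC' cursor=6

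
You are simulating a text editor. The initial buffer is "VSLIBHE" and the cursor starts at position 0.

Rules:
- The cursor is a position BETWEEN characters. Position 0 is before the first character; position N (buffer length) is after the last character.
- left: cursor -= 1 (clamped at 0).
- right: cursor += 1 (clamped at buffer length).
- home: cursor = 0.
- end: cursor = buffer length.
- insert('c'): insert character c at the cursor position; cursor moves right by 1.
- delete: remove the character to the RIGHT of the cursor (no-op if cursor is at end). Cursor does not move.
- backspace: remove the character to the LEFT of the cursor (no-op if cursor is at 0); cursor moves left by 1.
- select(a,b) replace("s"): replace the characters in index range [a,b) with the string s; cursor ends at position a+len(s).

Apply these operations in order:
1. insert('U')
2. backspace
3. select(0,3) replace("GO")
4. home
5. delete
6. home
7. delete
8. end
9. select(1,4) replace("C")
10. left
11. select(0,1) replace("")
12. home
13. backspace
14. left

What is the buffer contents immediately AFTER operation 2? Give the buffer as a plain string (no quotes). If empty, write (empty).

After op 1 (insert('U')): buf='UVSLIBHE' cursor=1
After op 2 (backspace): buf='VSLIBHE' cursor=0

Answer: VSLIBHE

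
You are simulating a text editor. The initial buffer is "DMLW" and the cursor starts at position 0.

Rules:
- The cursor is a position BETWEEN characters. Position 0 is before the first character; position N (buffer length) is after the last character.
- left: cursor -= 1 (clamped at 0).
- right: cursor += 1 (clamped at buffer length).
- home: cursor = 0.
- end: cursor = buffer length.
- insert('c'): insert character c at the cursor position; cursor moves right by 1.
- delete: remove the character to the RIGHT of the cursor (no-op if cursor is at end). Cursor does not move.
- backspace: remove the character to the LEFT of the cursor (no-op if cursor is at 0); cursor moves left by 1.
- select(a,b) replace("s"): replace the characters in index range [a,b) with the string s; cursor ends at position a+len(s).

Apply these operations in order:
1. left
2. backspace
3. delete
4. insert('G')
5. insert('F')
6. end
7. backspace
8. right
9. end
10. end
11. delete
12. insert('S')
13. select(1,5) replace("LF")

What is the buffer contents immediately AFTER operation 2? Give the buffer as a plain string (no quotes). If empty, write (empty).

Answer: DMLW

Derivation:
After op 1 (left): buf='DMLW' cursor=0
After op 2 (backspace): buf='DMLW' cursor=0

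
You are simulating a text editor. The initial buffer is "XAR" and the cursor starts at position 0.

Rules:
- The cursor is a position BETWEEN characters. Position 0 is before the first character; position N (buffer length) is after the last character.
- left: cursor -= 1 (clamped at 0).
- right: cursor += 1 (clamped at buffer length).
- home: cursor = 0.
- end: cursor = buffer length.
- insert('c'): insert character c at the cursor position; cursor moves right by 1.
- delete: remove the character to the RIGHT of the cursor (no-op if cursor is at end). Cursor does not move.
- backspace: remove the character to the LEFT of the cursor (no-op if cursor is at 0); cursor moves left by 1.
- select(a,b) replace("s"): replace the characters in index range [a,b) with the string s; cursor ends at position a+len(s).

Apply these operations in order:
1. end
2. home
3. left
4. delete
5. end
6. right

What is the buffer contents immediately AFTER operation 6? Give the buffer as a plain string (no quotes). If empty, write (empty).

Answer: AR

Derivation:
After op 1 (end): buf='XAR' cursor=3
After op 2 (home): buf='XAR' cursor=0
After op 3 (left): buf='XAR' cursor=0
After op 4 (delete): buf='AR' cursor=0
After op 5 (end): buf='AR' cursor=2
After op 6 (right): buf='AR' cursor=2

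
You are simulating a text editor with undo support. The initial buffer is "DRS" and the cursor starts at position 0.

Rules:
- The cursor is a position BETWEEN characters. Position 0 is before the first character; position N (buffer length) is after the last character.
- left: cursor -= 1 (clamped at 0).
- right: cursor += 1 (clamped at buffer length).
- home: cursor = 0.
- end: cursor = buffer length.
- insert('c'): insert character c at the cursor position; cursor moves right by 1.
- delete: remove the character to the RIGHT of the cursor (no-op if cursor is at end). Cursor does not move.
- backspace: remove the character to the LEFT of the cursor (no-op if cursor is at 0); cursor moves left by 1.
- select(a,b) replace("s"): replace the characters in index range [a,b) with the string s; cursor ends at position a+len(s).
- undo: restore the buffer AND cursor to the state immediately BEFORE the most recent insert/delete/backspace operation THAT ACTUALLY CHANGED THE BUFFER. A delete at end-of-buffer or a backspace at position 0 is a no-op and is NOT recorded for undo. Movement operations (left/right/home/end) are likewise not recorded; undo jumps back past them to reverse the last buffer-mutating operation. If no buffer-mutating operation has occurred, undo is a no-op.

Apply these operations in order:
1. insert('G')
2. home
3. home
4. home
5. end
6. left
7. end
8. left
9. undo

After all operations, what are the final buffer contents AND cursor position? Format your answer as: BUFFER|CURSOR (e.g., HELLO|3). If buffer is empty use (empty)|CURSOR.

After op 1 (insert('G')): buf='GDRS' cursor=1
After op 2 (home): buf='GDRS' cursor=0
After op 3 (home): buf='GDRS' cursor=0
After op 4 (home): buf='GDRS' cursor=0
After op 5 (end): buf='GDRS' cursor=4
After op 6 (left): buf='GDRS' cursor=3
After op 7 (end): buf='GDRS' cursor=4
After op 8 (left): buf='GDRS' cursor=3
After op 9 (undo): buf='DRS' cursor=0

Answer: DRS|0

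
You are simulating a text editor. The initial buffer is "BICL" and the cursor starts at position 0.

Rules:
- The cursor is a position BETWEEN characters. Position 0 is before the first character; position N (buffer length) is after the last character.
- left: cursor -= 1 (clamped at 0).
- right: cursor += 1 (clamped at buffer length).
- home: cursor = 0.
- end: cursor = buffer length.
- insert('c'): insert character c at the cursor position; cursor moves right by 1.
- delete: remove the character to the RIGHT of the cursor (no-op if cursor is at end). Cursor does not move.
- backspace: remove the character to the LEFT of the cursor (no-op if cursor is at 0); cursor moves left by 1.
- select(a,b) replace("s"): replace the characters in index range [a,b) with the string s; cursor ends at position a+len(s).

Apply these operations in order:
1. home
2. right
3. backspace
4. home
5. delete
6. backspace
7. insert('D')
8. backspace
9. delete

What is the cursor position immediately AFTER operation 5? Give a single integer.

Answer: 0

Derivation:
After op 1 (home): buf='BICL' cursor=0
After op 2 (right): buf='BICL' cursor=1
After op 3 (backspace): buf='ICL' cursor=0
After op 4 (home): buf='ICL' cursor=0
After op 5 (delete): buf='CL' cursor=0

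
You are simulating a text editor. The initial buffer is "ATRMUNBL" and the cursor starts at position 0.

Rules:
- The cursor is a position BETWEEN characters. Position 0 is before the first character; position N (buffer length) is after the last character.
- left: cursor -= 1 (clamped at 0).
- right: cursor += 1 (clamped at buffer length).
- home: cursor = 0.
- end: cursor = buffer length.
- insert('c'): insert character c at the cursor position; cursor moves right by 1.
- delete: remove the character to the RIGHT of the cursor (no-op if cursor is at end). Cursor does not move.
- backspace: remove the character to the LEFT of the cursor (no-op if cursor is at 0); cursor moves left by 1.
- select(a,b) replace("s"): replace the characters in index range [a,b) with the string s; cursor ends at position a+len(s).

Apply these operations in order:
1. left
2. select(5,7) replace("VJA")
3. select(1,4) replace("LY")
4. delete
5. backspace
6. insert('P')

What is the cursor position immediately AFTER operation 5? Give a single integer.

Answer: 2

Derivation:
After op 1 (left): buf='ATRMUNBL' cursor=0
After op 2 (select(5,7) replace("VJA")): buf='ATRMUVJAL' cursor=8
After op 3 (select(1,4) replace("LY")): buf='ALYUVJAL' cursor=3
After op 4 (delete): buf='ALYVJAL' cursor=3
After op 5 (backspace): buf='ALVJAL' cursor=2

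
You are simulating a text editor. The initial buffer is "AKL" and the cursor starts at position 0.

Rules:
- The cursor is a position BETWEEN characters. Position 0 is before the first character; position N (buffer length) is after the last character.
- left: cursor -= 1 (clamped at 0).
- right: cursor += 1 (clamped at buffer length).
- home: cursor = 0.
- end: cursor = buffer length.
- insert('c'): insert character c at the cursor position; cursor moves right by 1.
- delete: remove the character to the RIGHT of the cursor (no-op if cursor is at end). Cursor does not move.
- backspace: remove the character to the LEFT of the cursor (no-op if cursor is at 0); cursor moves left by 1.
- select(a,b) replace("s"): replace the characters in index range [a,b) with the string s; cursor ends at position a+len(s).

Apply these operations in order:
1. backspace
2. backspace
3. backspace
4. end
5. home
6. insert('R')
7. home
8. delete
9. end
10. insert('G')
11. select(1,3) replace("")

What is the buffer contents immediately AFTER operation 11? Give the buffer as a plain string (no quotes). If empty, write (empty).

Answer: AG

Derivation:
After op 1 (backspace): buf='AKL' cursor=0
After op 2 (backspace): buf='AKL' cursor=0
After op 3 (backspace): buf='AKL' cursor=0
After op 4 (end): buf='AKL' cursor=3
After op 5 (home): buf='AKL' cursor=0
After op 6 (insert('R')): buf='RAKL' cursor=1
After op 7 (home): buf='RAKL' cursor=0
After op 8 (delete): buf='AKL' cursor=0
After op 9 (end): buf='AKL' cursor=3
After op 10 (insert('G')): buf='AKLG' cursor=4
After op 11 (select(1,3) replace("")): buf='AG' cursor=1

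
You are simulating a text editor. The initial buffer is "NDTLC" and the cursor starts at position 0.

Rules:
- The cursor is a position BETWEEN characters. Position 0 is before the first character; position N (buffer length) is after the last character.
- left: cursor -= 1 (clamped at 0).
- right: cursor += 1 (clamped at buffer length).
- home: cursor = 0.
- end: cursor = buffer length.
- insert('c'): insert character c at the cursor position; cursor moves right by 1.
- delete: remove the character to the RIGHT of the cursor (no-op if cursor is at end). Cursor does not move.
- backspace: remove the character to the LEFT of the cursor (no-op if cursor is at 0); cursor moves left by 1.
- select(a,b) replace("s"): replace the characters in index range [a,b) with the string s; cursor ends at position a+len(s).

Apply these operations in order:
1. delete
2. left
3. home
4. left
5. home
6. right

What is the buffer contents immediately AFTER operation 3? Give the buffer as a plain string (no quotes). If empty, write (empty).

After op 1 (delete): buf='DTLC' cursor=0
After op 2 (left): buf='DTLC' cursor=0
After op 3 (home): buf='DTLC' cursor=0

Answer: DTLC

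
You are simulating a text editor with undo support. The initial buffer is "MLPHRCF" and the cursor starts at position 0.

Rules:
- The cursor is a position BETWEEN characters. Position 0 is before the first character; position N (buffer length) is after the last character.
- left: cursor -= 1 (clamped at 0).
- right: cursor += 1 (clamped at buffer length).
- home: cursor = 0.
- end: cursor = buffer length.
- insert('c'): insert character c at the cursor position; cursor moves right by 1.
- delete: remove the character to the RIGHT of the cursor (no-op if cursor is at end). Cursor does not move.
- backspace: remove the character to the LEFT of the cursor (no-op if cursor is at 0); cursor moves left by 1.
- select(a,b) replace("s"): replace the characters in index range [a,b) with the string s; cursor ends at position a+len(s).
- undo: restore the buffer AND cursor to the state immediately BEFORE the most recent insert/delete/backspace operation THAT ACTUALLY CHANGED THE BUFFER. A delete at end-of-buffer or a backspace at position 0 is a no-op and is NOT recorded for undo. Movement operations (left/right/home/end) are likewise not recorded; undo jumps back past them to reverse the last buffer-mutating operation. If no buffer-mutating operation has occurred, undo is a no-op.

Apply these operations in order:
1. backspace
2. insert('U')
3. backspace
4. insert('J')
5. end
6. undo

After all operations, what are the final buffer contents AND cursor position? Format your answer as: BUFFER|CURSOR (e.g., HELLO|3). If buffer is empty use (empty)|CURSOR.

Answer: MLPHRCF|0

Derivation:
After op 1 (backspace): buf='MLPHRCF' cursor=0
After op 2 (insert('U')): buf='UMLPHRCF' cursor=1
After op 3 (backspace): buf='MLPHRCF' cursor=0
After op 4 (insert('J')): buf='JMLPHRCF' cursor=1
After op 5 (end): buf='JMLPHRCF' cursor=8
After op 6 (undo): buf='MLPHRCF' cursor=0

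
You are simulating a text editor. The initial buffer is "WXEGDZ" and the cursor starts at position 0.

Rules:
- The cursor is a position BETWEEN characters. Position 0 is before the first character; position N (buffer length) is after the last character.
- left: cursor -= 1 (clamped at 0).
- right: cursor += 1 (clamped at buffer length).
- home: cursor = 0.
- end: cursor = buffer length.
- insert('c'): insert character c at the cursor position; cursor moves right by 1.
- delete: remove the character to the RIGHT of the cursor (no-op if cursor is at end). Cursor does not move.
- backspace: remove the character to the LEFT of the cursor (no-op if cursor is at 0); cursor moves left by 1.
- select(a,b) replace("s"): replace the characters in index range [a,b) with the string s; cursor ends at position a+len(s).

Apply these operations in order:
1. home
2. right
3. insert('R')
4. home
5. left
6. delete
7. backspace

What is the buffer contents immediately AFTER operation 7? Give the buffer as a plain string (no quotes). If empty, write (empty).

After op 1 (home): buf='WXEGDZ' cursor=0
After op 2 (right): buf='WXEGDZ' cursor=1
After op 3 (insert('R')): buf='WRXEGDZ' cursor=2
After op 4 (home): buf='WRXEGDZ' cursor=0
After op 5 (left): buf='WRXEGDZ' cursor=0
After op 6 (delete): buf='RXEGDZ' cursor=0
After op 7 (backspace): buf='RXEGDZ' cursor=0

Answer: RXEGDZ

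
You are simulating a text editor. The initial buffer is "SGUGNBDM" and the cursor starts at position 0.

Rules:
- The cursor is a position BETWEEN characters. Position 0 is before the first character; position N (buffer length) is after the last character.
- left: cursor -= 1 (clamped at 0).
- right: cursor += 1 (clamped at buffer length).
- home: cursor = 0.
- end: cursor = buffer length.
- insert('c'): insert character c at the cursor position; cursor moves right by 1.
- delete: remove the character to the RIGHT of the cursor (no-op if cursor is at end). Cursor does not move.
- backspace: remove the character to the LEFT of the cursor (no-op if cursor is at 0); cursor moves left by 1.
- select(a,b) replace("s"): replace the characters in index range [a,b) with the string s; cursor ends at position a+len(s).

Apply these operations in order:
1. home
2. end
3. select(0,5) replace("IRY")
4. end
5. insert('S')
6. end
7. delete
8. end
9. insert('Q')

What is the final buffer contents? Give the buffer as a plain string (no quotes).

After op 1 (home): buf='SGUGNBDM' cursor=0
After op 2 (end): buf='SGUGNBDM' cursor=8
After op 3 (select(0,5) replace("IRY")): buf='IRYBDM' cursor=3
After op 4 (end): buf='IRYBDM' cursor=6
After op 5 (insert('S')): buf='IRYBDMS' cursor=7
After op 6 (end): buf='IRYBDMS' cursor=7
After op 7 (delete): buf='IRYBDMS' cursor=7
After op 8 (end): buf='IRYBDMS' cursor=7
After op 9 (insert('Q')): buf='IRYBDMSQ' cursor=8

Answer: IRYBDMSQ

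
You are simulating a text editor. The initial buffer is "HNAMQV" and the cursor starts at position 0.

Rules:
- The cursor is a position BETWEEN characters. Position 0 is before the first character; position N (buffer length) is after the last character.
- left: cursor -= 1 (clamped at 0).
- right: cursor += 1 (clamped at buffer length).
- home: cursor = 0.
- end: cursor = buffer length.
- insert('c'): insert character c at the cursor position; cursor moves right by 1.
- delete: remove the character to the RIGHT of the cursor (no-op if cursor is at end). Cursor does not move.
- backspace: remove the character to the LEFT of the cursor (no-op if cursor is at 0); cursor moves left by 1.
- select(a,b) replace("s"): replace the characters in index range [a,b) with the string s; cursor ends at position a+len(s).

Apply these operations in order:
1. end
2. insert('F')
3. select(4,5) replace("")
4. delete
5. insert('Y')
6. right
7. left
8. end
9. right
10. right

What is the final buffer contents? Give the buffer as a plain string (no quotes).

After op 1 (end): buf='HNAMQV' cursor=6
After op 2 (insert('F')): buf='HNAMQVF' cursor=7
After op 3 (select(4,5) replace("")): buf='HNAMVF' cursor=4
After op 4 (delete): buf='HNAMF' cursor=4
After op 5 (insert('Y')): buf='HNAMYF' cursor=5
After op 6 (right): buf='HNAMYF' cursor=6
After op 7 (left): buf='HNAMYF' cursor=5
After op 8 (end): buf='HNAMYF' cursor=6
After op 9 (right): buf='HNAMYF' cursor=6
After op 10 (right): buf='HNAMYF' cursor=6

Answer: HNAMYF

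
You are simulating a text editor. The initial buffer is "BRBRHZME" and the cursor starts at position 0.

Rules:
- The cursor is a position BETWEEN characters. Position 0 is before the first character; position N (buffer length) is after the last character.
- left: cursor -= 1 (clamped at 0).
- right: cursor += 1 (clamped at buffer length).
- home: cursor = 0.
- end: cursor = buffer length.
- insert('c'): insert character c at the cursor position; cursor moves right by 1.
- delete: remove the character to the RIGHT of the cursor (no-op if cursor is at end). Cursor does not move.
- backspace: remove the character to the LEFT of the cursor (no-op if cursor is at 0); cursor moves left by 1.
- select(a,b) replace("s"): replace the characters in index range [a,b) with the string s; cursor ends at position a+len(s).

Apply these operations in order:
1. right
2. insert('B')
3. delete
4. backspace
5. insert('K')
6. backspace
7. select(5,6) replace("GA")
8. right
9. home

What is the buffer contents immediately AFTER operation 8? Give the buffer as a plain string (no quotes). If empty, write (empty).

Answer: BBRHZGAE

Derivation:
After op 1 (right): buf='BRBRHZME' cursor=1
After op 2 (insert('B')): buf='BBRBRHZME' cursor=2
After op 3 (delete): buf='BBBRHZME' cursor=2
After op 4 (backspace): buf='BBRHZME' cursor=1
After op 5 (insert('K')): buf='BKBRHZME' cursor=2
After op 6 (backspace): buf='BBRHZME' cursor=1
After op 7 (select(5,6) replace("GA")): buf='BBRHZGAE' cursor=7
After op 8 (right): buf='BBRHZGAE' cursor=8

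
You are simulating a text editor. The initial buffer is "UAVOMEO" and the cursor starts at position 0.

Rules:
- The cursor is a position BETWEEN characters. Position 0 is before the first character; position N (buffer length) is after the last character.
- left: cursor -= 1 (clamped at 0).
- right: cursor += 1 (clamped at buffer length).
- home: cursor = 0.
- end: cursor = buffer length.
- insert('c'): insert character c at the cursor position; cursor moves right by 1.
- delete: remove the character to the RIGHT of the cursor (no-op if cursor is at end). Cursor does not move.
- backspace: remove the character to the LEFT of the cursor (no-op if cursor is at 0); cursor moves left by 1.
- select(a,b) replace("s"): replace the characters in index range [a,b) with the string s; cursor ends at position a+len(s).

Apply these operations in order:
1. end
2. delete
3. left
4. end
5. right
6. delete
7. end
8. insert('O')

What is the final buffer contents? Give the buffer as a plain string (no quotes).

Answer: UAVOMEOO

Derivation:
After op 1 (end): buf='UAVOMEO' cursor=7
After op 2 (delete): buf='UAVOMEO' cursor=7
After op 3 (left): buf='UAVOMEO' cursor=6
After op 4 (end): buf='UAVOMEO' cursor=7
After op 5 (right): buf='UAVOMEO' cursor=7
After op 6 (delete): buf='UAVOMEO' cursor=7
After op 7 (end): buf='UAVOMEO' cursor=7
After op 8 (insert('O')): buf='UAVOMEOO' cursor=8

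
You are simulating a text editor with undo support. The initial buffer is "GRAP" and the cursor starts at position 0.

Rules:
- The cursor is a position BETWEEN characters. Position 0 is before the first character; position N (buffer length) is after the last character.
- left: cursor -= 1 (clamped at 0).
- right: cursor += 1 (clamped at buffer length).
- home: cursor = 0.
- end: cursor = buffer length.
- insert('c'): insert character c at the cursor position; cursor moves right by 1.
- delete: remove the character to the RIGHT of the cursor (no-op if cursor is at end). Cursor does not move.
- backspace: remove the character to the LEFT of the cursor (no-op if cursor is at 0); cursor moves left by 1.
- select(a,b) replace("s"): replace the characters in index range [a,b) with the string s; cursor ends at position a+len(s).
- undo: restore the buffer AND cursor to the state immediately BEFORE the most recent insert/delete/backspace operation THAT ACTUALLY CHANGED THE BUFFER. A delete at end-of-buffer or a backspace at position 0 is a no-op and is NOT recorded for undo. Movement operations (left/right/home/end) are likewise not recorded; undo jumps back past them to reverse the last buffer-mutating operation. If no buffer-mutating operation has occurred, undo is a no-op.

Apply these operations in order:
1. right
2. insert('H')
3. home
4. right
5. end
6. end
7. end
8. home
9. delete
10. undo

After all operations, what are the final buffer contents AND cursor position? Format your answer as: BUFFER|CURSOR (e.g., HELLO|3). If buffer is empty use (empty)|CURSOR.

Answer: GHRAP|0

Derivation:
After op 1 (right): buf='GRAP' cursor=1
After op 2 (insert('H')): buf='GHRAP' cursor=2
After op 3 (home): buf='GHRAP' cursor=0
After op 4 (right): buf='GHRAP' cursor=1
After op 5 (end): buf='GHRAP' cursor=5
After op 6 (end): buf='GHRAP' cursor=5
After op 7 (end): buf='GHRAP' cursor=5
After op 8 (home): buf='GHRAP' cursor=0
After op 9 (delete): buf='HRAP' cursor=0
After op 10 (undo): buf='GHRAP' cursor=0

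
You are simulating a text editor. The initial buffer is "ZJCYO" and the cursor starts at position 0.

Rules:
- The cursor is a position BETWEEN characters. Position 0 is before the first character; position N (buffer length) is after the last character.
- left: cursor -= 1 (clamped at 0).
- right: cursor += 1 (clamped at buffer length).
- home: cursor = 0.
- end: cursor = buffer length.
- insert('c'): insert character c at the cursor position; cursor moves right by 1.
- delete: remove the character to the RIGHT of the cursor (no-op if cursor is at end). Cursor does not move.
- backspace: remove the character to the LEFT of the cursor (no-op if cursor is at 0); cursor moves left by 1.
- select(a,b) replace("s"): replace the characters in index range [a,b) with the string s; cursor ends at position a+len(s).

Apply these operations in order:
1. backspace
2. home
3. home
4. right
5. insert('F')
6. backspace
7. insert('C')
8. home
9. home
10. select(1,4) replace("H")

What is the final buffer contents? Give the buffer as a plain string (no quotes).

Answer: ZHYO

Derivation:
After op 1 (backspace): buf='ZJCYO' cursor=0
After op 2 (home): buf='ZJCYO' cursor=0
After op 3 (home): buf='ZJCYO' cursor=0
After op 4 (right): buf='ZJCYO' cursor=1
After op 5 (insert('F')): buf='ZFJCYO' cursor=2
After op 6 (backspace): buf='ZJCYO' cursor=1
After op 7 (insert('C')): buf='ZCJCYO' cursor=2
After op 8 (home): buf='ZCJCYO' cursor=0
After op 9 (home): buf='ZCJCYO' cursor=0
After op 10 (select(1,4) replace("H")): buf='ZHYO' cursor=2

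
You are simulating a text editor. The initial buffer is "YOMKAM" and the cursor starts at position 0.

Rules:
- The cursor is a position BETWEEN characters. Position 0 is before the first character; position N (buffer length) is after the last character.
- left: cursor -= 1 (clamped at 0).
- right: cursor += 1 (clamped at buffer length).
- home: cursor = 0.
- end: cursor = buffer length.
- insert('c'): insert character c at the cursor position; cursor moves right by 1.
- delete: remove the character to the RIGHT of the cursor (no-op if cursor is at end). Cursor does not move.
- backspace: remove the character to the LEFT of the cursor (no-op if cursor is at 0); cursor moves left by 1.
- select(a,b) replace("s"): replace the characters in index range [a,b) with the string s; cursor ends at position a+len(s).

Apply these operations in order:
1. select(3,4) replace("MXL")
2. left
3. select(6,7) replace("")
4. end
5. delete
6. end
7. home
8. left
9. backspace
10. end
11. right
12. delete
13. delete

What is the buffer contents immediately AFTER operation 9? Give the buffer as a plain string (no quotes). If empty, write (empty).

After op 1 (select(3,4) replace("MXL")): buf='YOMMXLAM' cursor=6
After op 2 (left): buf='YOMMXLAM' cursor=5
After op 3 (select(6,7) replace("")): buf='YOMMXLM' cursor=6
After op 4 (end): buf='YOMMXLM' cursor=7
After op 5 (delete): buf='YOMMXLM' cursor=7
After op 6 (end): buf='YOMMXLM' cursor=7
After op 7 (home): buf='YOMMXLM' cursor=0
After op 8 (left): buf='YOMMXLM' cursor=0
After op 9 (backspace): buf='YOMMXLM' cursor=0

Answer: YOMMXLM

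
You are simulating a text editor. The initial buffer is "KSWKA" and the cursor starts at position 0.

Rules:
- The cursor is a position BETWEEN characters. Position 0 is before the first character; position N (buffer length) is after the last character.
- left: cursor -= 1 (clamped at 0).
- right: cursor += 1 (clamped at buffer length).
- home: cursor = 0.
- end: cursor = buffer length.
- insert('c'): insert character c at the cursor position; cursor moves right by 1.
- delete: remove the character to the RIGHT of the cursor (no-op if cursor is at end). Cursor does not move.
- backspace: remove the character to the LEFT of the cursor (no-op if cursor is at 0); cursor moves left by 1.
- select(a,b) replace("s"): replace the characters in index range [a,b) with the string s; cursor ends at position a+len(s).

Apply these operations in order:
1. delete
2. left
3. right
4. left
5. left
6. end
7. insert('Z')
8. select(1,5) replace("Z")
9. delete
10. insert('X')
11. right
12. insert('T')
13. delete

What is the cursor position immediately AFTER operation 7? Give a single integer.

Answer: 5

Derivation:
After op 1 (delete): buf='SWKA' cursor=0
After op 2 (left): buf='SWKA' cursor=0
After op 3 (right): buf='SWKA' cursor=1
After op 4 (left): buf='SWKA' cursor=0
After op 5 (left): buf='SWKA' cursor=0
After op 6 (end): buf='SWKA' cursor=4
After op 7 (insert('Z')): buf='SWKAZ' cursor=5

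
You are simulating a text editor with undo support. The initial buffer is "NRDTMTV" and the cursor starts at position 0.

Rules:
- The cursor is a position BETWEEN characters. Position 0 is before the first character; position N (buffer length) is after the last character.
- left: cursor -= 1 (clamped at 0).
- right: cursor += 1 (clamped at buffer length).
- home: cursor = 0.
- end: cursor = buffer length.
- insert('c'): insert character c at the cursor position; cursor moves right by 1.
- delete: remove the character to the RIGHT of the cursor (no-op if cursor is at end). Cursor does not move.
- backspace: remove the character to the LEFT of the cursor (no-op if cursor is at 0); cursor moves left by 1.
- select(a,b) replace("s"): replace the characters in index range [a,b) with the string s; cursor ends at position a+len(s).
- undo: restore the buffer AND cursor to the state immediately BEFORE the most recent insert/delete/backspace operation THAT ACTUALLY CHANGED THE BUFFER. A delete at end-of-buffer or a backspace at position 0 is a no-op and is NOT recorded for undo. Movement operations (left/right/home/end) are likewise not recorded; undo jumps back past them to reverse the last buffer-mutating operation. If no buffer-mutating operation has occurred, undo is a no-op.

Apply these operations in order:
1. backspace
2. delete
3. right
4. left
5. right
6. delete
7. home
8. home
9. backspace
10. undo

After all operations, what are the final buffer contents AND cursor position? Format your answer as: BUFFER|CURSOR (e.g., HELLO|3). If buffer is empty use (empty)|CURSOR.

After op 1 (backspace): buf='NRDTMTV' cursor=0
After op 2 (delete): buf='RDTMTV' cursor=0
After op 3 (right): buf='RDTMTV' cursor=1
After op 4 (left): buf='RDTMTV' cursor=0
After op 5 (right): buf='RDTMTV' cursor=1
After op 6 (delete): buf='RTMTV' cursor=1
After op 7 (home): buf='RTMTV' cursor=0
After op 8 (home): buf='RTMTV' cursor=0
After op 9 (backspace): buf='RTMTV' cursor=0
After op 10 (undo): buf='RDTMTV' cursor=1

Answer: RDTMTV|1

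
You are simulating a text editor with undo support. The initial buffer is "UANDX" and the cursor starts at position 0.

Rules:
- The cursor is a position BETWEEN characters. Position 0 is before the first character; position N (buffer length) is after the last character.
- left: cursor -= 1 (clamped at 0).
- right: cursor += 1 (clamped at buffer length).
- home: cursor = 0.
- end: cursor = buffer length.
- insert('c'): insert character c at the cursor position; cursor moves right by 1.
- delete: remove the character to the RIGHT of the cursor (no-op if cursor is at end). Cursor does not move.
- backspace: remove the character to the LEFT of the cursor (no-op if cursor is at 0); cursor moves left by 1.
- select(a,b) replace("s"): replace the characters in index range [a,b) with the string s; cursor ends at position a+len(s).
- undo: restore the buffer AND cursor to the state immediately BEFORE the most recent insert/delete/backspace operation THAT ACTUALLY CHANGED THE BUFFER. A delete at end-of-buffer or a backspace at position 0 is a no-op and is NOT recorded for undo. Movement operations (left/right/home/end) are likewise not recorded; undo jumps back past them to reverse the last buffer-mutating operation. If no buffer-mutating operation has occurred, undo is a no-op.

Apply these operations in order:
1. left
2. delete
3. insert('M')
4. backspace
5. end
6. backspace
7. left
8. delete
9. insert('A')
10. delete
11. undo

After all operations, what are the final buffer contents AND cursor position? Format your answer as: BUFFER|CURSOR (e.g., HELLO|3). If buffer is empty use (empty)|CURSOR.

Answer: AN|2

Derivation:
After op 1 (left): buf='UANDX' cursor=0
After op 2 (delete): buf='ANDX' cursor=0
After op 3 (insert('M')): buf='MANDX' cursor=1
After op 4 (backspace): buf='ANDX' cursor=0
After op 5 (end): buf='ANDX' cursor=4
After op 6 (backspace): buf='AND' cursor=3
After op 7 (left): buf='AND' cursor=2
After op 8 (delete): buf='AN' cursor=2
After op 9 (insert('A')): buf='ANA' cursor=3
After op 10 (delete): buf='ANA' cursor=3
After op 11 (undo): buf='AN' cursor=2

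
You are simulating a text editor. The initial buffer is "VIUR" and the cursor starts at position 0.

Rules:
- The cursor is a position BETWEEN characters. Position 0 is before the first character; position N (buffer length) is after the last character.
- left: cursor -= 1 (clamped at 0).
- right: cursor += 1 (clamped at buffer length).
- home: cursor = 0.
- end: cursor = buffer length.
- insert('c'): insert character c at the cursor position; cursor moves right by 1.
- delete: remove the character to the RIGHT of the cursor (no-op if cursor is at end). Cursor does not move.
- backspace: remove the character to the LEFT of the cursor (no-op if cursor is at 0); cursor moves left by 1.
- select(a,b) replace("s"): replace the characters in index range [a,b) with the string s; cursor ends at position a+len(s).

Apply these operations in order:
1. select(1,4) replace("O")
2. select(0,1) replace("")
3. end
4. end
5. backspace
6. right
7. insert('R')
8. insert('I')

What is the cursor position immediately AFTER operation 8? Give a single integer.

After op 1 (select(1,4) replace("O")): buf='VO' cursor=2
After op 2 (select(0,1) replace("")): buf='O' cursor=0
After op 3 (end): buf='O' cursor=1
After op 4 (end): buf='O' cursor=1
After op 5 (backspace): buf='(empty)' cursor=0
After op 6 (right): buf='(empty)' cursor=0
After op 7 (insert('R')): buf='R' cursor=1
After op 8 (insert('I')): buf='RI' cursor=2

Answer: 2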